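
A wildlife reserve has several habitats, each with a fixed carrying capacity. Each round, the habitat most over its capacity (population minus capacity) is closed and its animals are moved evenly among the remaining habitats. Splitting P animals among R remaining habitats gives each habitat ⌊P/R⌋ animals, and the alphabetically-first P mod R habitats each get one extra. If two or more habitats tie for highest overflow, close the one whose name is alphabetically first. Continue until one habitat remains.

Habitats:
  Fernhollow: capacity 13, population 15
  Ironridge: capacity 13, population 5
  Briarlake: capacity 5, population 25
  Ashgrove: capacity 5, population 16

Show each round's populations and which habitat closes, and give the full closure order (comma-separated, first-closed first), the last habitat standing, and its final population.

Closure order: Briarlake, Ashgrove, Fernhollow
Last habitat: Ironridge with 61 animals

Round 1: Ashgrove=16 Briarlake=25 Fernhollow=15 Ironridge=5 → close Briarlake (overflow 20)
  25÷3 = 8 each, +1 to first 1
Round 2: Ashgrove=25 Fernhollow=23 Ironridge=13 → close Ashgrove (overflow 20)
  25÷2 = 12 each, +1 to first 1
Round 3: Fernhollow=36 Ironridge=25 → close Fernhollow (overflow 23)
  36÷1 = 36 each, +1 to first 0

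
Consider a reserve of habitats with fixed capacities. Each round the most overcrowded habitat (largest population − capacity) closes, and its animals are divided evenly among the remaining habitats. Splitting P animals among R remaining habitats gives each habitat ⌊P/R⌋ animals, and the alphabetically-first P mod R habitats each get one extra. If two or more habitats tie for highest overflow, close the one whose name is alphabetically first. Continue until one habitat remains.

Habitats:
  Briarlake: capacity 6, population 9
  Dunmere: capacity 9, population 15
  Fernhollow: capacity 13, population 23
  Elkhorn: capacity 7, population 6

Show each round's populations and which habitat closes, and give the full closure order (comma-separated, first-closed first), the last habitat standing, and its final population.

Closure order: Fernhollow, Dunmere, Briarlake
Last habitat: Elkhorn with 53 animals

Round 1: Briarlake=9 Dunmere=15 Elkhorn=6 Fernhollow=23 → close Fernhollow (overflow 10)
  23÷3 = 7 each, +1 to first 2
Round 2: Briarlake=17 Dunmere=23 Elkhorn=13 → close Dunmere (overflow 14)
  23÷2 = 11 each, +1 to first 1
Round 3: Briarlake=29 Elkhorn=24 → close Briarlake (overflow 23)
  29÷1 = 29 each, +1 to first 0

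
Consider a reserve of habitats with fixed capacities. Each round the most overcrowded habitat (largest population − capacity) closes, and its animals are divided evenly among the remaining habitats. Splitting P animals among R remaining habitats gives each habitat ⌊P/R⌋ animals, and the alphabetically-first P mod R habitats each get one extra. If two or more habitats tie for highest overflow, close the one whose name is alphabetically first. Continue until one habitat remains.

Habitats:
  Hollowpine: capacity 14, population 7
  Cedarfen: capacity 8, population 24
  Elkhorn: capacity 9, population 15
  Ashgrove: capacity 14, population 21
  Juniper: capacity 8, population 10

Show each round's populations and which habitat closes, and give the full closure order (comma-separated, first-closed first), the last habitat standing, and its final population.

Round 1: Ashgrove=21 Cedarfen=24 Elkhorn=15 Hollowpine=7 Juniper=10 → close Cedarfen (overflow 16)
  24÷4 = 6 each, +1 to first 0
Round 2: Ashgrove=27 Elkhorn=21 Hollowpine=13 Juniper=16 → close Ashgrove (overflow 13)
  27÷3 = 9 each, +1 to first 0
Round 3: Elkhorn=30 Hollowpine=22 Juniper=25 → close Elkhorn (overflow 21)
  30÷2 = 15 each, +1 to first 0
Round 4: Hollowpine=37 Juniper=40 → close Juniper (overflow 32)
  40÷1 = 40 each, +1 to first 0

Closure order: Cedarfen, Ashgrove, Elkhorn, Juniper
Last habitat: Hollowpine with 77 animals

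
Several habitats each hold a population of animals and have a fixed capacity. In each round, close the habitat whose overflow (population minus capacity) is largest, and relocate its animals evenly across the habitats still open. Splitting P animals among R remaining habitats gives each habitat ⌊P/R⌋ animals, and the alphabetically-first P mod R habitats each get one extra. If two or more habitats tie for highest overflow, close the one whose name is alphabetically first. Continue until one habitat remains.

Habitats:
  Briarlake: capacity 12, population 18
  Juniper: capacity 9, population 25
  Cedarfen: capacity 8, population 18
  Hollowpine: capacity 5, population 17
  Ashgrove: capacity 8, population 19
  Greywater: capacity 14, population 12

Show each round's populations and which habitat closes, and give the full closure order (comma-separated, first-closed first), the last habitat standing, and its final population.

Round 1: Ashgrove=19 Briarlake=18 Cedarfen=18 Greywater=12 Hollowpine=17 Juniper=25 → close Juniper (overflow 16)
  25÷5 = 5 each, +1 to first 0
Round 2: Ashgrove=24 Briarlake=23 Cedarfen=23 Greywater=17 Hollowpine=22 → close Hollowpine (overflow 17)
  22÷4 = 5 each, +1 to first 2
Round 3: Ashgrove=30 Briarlake=29 Cedarfen=28 Greywater=22 → close Ashgrove (overflow 22)
  30÷3 = 10 each, +1 to first 0
Round 4: Briarlake=39 Cedarfen=38 Greywater=32 → close Cedarfen (overflow 30)
  38÷2 = 19 each, +1 to first 0
Round 5: Briarlake=58 Greywater=51 → close Briarlake (overflow 46)
  58÷1 = 58 each, +1 to first 0

Closure order: Juniper, Hollowpine, Ashgrove, Cedarfen, Briarlake
Last habitat: Greywater with 109 animals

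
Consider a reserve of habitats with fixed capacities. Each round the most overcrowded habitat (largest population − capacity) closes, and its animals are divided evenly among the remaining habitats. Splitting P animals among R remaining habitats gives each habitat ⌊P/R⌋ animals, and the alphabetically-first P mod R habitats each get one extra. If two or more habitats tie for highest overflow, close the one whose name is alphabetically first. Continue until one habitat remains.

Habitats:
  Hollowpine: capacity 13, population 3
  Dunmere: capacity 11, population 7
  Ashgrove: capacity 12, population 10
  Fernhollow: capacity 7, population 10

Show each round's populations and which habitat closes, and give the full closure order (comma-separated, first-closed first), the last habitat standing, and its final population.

Round 1: Ashgrove=10 Dunmere=7 Fernhollow=10 Hollowpine=3 → close Fernhollow (overflow 3)
  10÷3 = 3 each, +1 to first 1
Round 2: Ashgrove=14 Dunmere=10 Hollowpine=6 → close Ashgrove (overflow 2)
  14÷2 = 7 each, +1 to first 0
Round 3: Dunmere=17 Hollowpine=13 → close Dunmere (overflow 6)
  17÷1 = 17 each, +1 to first 0

Closure order: Fernhollow, Ashgrove, Dunmere
Last habitat: Hollowpine with 30 animals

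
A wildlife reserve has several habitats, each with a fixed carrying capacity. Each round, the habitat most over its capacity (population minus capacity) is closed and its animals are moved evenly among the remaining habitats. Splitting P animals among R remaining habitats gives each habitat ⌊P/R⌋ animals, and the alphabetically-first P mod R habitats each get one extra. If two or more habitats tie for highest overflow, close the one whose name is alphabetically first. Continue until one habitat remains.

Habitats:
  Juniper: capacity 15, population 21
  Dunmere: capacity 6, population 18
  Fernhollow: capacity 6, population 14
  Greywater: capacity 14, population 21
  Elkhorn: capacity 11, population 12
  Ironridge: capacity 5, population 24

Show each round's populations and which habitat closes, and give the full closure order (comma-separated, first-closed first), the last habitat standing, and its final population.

Round 1: Dunmere=18 Elkhorn=12 Fernhollow=14 Greywater=21 Ironridge=24 Juniper=21 → close Ironridge (overflow 19)
  24÷5 = 4 each, +1 to first 4
Round 2: Dunmere=23 Elkhorn=17 Fernhollow=19 Greywater=26 Juniper=25 → close Dunmere (overflow 17)
  23÷4 = 5 each, +1 to first 3
Round 3: Elkhorn=23 Fernhollow=25 Greywater=32 Juniper=30 → close Fernhollow (overflow 19)
  25÷3 = 8 each, +1 to first 1
Round 4: Elkhorn=32 Greywater=40 Juniper=38 → close Greywater (overflow 26)
  40÷2 = 20 each, +1 to first 0
Round 5: Elkhorn=52 Juniper=58 → close Juniper (overflow 43)
  58÷1 = 58 each, +1 to first 0

Closure order: Ironridge, Dunmere, Fernhollow, Greywater, Juniper
Last habitat: Elkhorn with 110 animals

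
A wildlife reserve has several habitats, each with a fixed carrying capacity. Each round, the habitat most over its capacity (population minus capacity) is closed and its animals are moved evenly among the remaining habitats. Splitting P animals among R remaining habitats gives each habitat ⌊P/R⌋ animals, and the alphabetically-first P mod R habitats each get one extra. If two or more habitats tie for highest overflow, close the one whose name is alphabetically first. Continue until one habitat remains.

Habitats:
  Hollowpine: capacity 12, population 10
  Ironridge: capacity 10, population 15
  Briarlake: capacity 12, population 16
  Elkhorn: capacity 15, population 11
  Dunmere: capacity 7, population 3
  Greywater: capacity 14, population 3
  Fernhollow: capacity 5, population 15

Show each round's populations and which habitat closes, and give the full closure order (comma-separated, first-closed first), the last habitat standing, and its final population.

Closure order: Fernhollow, Briarlake, Ironridge, Hollowpine, Dunmere, Elkhorn
Last habitat: Greywater with 73 animals

Round 1: Briarlake=16 Dunmere=3 Elkhorn=11 Fernhollow=15 Greywater=3 Hollowpine=10 Ironridge=15 → close Fernhollow (overflow 10)
  15÷6 = 2 each, +1 to first 3
Round 2: Briarlake=19 Dunmere=6 Elkhorn=14 Greywater=5 Hollowpine=12 Ironridge=17 → close Briarlake (overflow 7)
  19÷5 = 3 each, +1 to first 4
Round 3: Dunmere=10 Elkhorn=18 Greywater=9 Hollowpine=16 Ironridge=20 → close Ironridge (overflow 10)
  20÷4 = 5 each, +1 to first 0
Round 4: Dunmere=15 Elkhorn=23 Greywater=14 Hollowpine=21 → close Hollowpine (overflow 9)
  21÷3 = 7 each, +1 to first 0
Round 5: Dunmere=22 Elkhorn=30 Greywater=21 → close Dunmere (overflow 15)
  22÷2 = 11 each, +1 to first 0
Round 6: Elkhorn=41 Greywater=32 → close Elkhorn (overflow 26)
  41÷1 = 41 each, +1 to first 0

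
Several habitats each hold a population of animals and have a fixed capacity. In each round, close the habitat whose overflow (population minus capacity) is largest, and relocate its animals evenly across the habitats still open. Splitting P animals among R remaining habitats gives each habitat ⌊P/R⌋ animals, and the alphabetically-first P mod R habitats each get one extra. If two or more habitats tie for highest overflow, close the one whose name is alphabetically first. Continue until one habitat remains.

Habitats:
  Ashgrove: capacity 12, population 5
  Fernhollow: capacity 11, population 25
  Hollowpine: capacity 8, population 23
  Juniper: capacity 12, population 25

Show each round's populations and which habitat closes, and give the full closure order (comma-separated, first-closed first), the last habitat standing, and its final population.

Closure order: Hollowpine, Fernhollow, Juniper
Last habitat: Ashgrove with 78 animals

Round 1: Ashgrove=5 Fernhollow=25 Hollowpine=23 Juniper=25 → close Hollowpine (overflow 15)
  23÷3 = 7 each, +1 to first 2
Round 2: Ashgrove=13 Fernhollow=33 Juniper=32 → close Fernhollow (overflow 22)
  33÷2 = 16 each, +1 to first 1
Round 3: Ashgrove=30 Juniper=48 → close Juniper (overflow 36)
  48÷1 = 48 each, +1 to first 0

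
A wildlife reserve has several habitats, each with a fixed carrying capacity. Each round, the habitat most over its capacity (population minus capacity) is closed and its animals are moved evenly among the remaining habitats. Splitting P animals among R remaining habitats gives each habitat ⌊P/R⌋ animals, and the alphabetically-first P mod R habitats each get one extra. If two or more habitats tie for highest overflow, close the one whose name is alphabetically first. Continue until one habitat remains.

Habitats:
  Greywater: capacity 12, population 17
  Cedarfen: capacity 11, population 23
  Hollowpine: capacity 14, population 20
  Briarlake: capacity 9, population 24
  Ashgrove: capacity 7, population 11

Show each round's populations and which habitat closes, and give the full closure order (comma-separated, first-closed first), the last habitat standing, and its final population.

Round 1: Ashgrove=11 Briarlake=24 Cedarfen=23 Greywater=17 Hollowpine=20 → close Briarlake (overflow 15)
  24÷4 = 6 each, +1 to first 0
Round 2: Ashgrove=17 Cedarfen=29 Greywater=23 Hollowpine=26 → close Cedarfen (overflow 18)
  29÷3 = 9 each, +1 to first 2
Round 3: Ashgrove=27 Greywater=33 Hollowpine=35 → close Greywater (overflow 21)
  33÷2 = 16 each, +1 to first 1
Round 4: Ashgrove=44 Hollowpine=51 → close Ashgrove (overflow 37)
  44÷1 = 44 each, +1 to first 0

Closure order: Briarlake, Cedarfen, Greywater, Ashgrove
Last habitat: Hollowpine with 95 animals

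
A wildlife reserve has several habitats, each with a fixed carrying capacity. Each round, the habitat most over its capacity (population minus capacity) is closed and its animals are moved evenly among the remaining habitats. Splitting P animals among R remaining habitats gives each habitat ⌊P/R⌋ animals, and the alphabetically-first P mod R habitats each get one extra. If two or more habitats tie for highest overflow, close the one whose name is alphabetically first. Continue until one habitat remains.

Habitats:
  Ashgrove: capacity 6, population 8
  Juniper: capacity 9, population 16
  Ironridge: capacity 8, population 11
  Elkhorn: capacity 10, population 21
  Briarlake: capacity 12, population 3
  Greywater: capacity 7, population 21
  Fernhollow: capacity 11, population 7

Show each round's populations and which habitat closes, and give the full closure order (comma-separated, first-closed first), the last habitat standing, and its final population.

Round 1: Ashgrove=8 Briarlake=3 Elkhorn=21 Fernhollow=7 Greywater=21 Ironridge=11 Juniper=16 → close Greywater (overflow 14)
  21÷6 = 3 each, +1 to first 3
Round 2: Ashgrove=12 Briarlake=7 Elkhorn=25 Fernhollow=10 Ironridge=14 Juniper=19 → close Elkhorn (overflow 15)
  25÷5 = 5 each, +1 to first 0
Round 3: Ashgrove=17 Briarlake=12 Fernhollow=15 Ironridge=19 Juniper=24 → close Juniper (overflow 15)
  24÷4 = 6 each, +1 to first 0
Round 4: Ashgrove=23 Briarlake=18 Fernhollow=21 Ironridge=25 → close Ashgrove (overflow 17)
  23÷3 = 7 each, +1 to first 2
Round 5: Briarlake=26 Fernhollow=29 Ironridge=32 → close Ironridge (overflow 24)
  32÷2 = 16 each, +1 to first 0
Round 6: Briarlake=42 Fernhollow=45 → close Fernhollow (overflow 34)
  45÷1 = 45 each, +1 to first 0

Closure order: Greywater, Elkhorn, Juniper, Ashgrove, Ironridge, Fernhollow
Last habitat: Briarlake with 87 animals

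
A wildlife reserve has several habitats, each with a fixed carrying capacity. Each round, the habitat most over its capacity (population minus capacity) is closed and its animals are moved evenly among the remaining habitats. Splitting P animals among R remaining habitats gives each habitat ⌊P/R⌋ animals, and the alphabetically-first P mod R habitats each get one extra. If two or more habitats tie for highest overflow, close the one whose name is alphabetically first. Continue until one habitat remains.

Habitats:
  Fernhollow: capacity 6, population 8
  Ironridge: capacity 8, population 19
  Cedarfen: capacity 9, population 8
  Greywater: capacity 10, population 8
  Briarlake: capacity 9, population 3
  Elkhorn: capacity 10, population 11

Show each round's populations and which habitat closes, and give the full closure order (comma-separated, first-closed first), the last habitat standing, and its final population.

Round 1: Briarlake=3 Cedarfen=8 Elkhorn=11 Fernhollow=8 Greywater=8 Ironridge=19 → close Ironridge (overflow 11)
  19÷5 = 3 each, +1 to first 4
Round 2: Briarlake=7 Cedarfen=12 Elkhorn=15 Fernhollow=12 Greywater=11 → close Fernhollow (overflow 6)
  12÷4 = 3 each, +1 to first 0
Round 3: Briarlake=10 Cedarfen=15 Elkhorn=18 Greywater=14 → close Elkhorn (overflow 8)
  18÷3 = 6 each, +1 to first 0
Round 4: Briarlake=16 Cedarfen=21 Greywater=20 → close Cedarfen (overflow 12)
  21÷2 = 10 each, +1 to first 1
Round 5: Briarlake=27 Greywater=30 → close Greywater (overflow 20)
  30÷1 = 30 each, +1 to first 0

Closure order: Ironridge, Fernhollow, Elkhorn, Cedarfen, Greywater
Last habitat: Briarlake with 57 animals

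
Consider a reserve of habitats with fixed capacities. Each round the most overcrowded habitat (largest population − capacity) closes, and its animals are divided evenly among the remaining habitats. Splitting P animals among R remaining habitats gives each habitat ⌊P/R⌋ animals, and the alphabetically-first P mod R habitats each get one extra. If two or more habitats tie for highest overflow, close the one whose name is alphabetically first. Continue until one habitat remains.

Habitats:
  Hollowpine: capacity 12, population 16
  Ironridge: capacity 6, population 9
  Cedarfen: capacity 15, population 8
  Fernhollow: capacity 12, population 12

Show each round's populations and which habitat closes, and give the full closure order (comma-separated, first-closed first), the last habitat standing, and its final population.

Round 1: Cedarfen=8 Fernhollow=12 Hollowpine=16 Ironridge=9 → close Hollowpine (overflow 4)
  16÷3 = 5 each, +1 to first 1
Round 2: Cedarfen=14 Fernhollow=17 Ironridge=14 → close Ironridge (overflow 8)
  14÷2 = 7 each, +1 to first 0
Round 3: Cedarfen=21 Fernhollow=24 → close Fernhollow (overflow 12)
  24÷1 = 24 each, +1 to first 0

Closure order: Hollowpine, Ironridge, Fernhollow
Last habitat: Cedarfen with 45 animals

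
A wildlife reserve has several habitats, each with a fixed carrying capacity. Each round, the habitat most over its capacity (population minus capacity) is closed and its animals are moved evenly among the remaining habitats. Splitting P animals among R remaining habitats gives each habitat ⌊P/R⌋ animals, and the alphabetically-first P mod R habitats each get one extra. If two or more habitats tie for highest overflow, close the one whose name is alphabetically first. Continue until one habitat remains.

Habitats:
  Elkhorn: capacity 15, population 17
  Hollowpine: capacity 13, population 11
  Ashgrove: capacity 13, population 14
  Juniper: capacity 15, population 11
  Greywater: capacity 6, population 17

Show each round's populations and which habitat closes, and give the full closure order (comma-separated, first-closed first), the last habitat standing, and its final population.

Closure order: Greywater, Ashgrove, Elkhorn, Hollowpine
Last habitat: Juniper with 70 animals

Round 1: Ashgrove=14 Elkhorn=17 Greywater=17 Hollowpine=11 Juniper=11 → close Greywater (overflow 11)
  17÷4 = 4 each, +1 to first 1
Round 2: Ashgrove=19 Elkhorn=21 Hollowpine=15 Juniper=15 → close Ashgrove (overflow 6)
  19÷3 = 6 each, +1 to first 1
Round 3: Elkhorn=28 Hollowpine=21 Juniper=21 → close Elkhorn (overflow 13)
  28÷2 = 14 each, +1 to first 0
Round 4: Hollowpine=35 Juniper=35 → close Hollowpine (overflow 22)
  35÷1 = 35 each, +1 to first 0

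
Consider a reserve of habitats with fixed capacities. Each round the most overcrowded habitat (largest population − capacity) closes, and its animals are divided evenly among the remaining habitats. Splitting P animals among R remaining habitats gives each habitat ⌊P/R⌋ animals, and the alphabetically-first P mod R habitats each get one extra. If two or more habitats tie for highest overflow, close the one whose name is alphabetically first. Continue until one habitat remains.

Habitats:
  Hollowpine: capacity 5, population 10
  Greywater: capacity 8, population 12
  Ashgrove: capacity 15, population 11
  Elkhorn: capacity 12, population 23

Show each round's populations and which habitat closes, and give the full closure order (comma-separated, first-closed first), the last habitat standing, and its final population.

Round 1: Ashgrove=11 Elkhorn=23 Greywater=12 Hollowpine=10 → close Elkhorn (overflow 11)
  23÷3 = 7 each, +1 to first 2
Round 2: Ashgrove=19 Greywater=20 Hollowpine=17 → close Greywater (overflow 12)
  20÷2 = 10 each, +1 to first 0
Round 3: Ashgrove=29 Hollowpine=27 → close Hollowpine (overflow 22)
  27÷1 = 27 each, +1 to first 0

Closure order: Elkhorn, Greywater, Hollowpine
Last habitat: Ashgrove with 56 animals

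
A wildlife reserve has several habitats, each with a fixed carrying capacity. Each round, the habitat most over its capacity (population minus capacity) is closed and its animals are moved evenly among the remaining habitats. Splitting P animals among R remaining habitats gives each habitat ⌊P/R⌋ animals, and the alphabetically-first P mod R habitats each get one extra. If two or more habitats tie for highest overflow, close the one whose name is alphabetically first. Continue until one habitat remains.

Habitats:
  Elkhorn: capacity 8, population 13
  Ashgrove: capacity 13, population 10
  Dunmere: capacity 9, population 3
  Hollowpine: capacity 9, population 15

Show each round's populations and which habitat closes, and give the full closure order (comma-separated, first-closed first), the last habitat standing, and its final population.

Closure order: Hollowpine, Elkhorn, Ashgrove
Last habitat: Dunmere with 41 animals

Round 1: Ashgrove=10 Dunmere=3 Elkhorn=13 Hollowpine=15 → close Hollowpine (overflow 6)
  15÷3 = 5 each, +1 to first 0
Round 2: Ashgrove=15 Dunmere=8 Elkhorn=18 → close Elkhorn (overflow 10)
  18÷2 = 9 each, +1 to first 0
Round 3: Ashgrove=24 Dunmere=17 → close Ashgrove (overflow 11)
  24÷1 = 24 each, +1 to first 0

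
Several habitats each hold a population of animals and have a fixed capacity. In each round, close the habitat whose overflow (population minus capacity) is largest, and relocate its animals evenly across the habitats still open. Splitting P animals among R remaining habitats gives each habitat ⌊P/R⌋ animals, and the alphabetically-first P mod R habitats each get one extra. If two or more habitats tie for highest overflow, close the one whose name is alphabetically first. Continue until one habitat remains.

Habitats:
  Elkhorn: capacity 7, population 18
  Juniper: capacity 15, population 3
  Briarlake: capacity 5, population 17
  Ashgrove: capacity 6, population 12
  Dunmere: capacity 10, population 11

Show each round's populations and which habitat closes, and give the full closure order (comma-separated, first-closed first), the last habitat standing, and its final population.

Closure order: Briarlake, Elkhorn, Ashgrove, Dunmere
Last habitat: Juniper with 61 animals

Round 1: Ashgrove=12 Briarlake=17 Dunmere=11 Elkhorn=18 Juniper=3 → close Briarlake (overflow 12)
  17÷4 = 4 each, +1 to first 1
Round 2: Ashgrove=17 Dunmere=15 Elkhorn=22 Juniper=7 → close Elkhorn (overflow 15)
  22÷3 = 7 each, +1 to first 1
Round 3: Ashgrove=25 Dunmere=22 Juniper=14 → close Ashgrove (overflow 19)
  25÷2 = 12 each, +1 to first 1
Round 4: Dunmere=35 Juniper=26 → close Dunmere (overflow 25)
  35÷1 = 35 each, +1 to first 0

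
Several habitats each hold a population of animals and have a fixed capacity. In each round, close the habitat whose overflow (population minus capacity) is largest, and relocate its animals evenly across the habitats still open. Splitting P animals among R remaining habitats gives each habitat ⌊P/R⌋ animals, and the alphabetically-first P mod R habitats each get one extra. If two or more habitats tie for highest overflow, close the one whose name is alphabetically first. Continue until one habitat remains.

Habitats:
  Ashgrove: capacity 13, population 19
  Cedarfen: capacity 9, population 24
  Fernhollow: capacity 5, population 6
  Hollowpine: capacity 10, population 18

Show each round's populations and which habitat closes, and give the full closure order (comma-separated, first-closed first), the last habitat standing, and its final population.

Round 1: Ashgrove=19 Cedarfen=24 Fernhollow=6 Hollowpine=18 → close Cedarfen (overflow 15)
  24÷3 = 8 each, +1 to first 0
Round 2: Ashgrove=27 Fernhollow=14 Hollowpine=26 → close Hollowpine (overflow 16)
  26÷2 = 13 each, +1 to first 0
Round 3: Ashgrove=40 Fernhollow=27 → close Ashgrove (overflow 27)
  40÷1 = 40 each, +1 to first 0

Closure order: Cedarfen, Hollowpine, Ashgrove
Last habitat: Fernhollow with 67 animals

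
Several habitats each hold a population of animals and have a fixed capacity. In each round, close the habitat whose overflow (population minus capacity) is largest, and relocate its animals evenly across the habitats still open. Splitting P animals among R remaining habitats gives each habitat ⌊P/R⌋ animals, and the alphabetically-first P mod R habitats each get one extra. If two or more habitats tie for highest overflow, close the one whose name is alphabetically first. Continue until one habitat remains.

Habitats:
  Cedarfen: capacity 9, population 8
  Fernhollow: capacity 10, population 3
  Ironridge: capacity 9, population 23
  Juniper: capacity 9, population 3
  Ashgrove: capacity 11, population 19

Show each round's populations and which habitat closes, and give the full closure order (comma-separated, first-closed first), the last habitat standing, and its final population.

Round 1: Ashgrove=19 Cedarfen=8 Fernhollow=3 Ironridge=23 Juniper=3 → close Ironridge (overflow 14)
  23÷4 = 5 each, +1 to first 3
Round 2: Ashgrove=25 Cedarfen=14 Fernhollow=9 Juniper=8 → close Ashgrove (overflow 14)
  25÷3 = 8 each, +1 to first 1
Round 3: Cedarfen=23 Fernhollow=17 Juniper=16 → close Cedarfen (overflow 14)
  23÷2 = 11 each, +1 to first 1
Round 4: Fernhollow=29 Juniper=27 → close Fernhollow (overflow 19)
  29÷1 = 29 each, +1 to first 0

Closure order: Ironridge, Ashgrove, Cedarfen, Fernhollow
Last habitat: Juniper with 56 animals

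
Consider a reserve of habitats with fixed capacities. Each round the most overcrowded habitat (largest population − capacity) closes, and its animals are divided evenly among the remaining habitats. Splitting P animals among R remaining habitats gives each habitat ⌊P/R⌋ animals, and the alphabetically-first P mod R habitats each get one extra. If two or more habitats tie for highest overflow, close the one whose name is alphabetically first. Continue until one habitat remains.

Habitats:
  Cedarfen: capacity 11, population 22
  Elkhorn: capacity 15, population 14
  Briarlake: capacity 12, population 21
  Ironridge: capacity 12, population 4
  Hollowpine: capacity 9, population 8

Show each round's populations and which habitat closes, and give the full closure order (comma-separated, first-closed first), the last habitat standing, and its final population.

Closure order: Cedarfen, Briarlake, Elkhorn, Hollowpine
Last habitat: Ironridge with 69 animals

Round 1: Briarlake=21 Cedarfen=22 Elkhorn=14 Hollowpine=8 Ironridge=4 → close Cedarfen (overflow 11)
  22÷4 = 5 each, +1 to first 2
Round 2: Briarlake=27 Elkhorn=20 Hollowpine=13 Ironridge=9 → close Briarlake (overflow 15)
  27÷3 = 9 each, +1 to first 0
Round 3: Elkhorn=29 Hollowpine=22 Ironridge=18 → close Elkhorn (overflow 14)
  29÷2 = 14 each, +1 to first 1
Round 4: Hollowpine=37 Ironridge=32 → close Hollowpine (overflow 28)
  37÷1 = 37 each, +1 to first 0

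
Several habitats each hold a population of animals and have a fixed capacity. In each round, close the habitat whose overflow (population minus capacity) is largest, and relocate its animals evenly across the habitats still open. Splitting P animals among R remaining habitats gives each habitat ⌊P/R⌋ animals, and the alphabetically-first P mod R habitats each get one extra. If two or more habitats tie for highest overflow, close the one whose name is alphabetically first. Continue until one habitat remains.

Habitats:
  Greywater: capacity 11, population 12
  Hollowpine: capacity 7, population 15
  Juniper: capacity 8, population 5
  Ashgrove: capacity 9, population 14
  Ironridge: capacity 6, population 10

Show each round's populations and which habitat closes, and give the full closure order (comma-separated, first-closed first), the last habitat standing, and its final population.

Closure order: Hollowpine, Ashgrove, Ironridge, Greywater
Last habitat: Juniper with 56 animals

Round 1: Ashgrove=14 Greywater=12 Hollowpine=15 Ironridge=10 Juniper=5 → close Hollowpine (overflow 8)
  15÷4 = 3 each, +1 to first 3
Round 2: Ashgrove=18 Greywater=16 Ironridge=14 Juniper=8 → close Ashgrove (overflow 9)
  18÷3 = 6 each, +1 to first 0
Round 3: Greywater=22 Ironridge=20 Juniper=14 → close Ironridge (overflow 14)
  20÷2 = 10 each, +1 to first 0
Round 4: Greywater=32 Juniper=24 → close Greywater (overflow 21)
  32÷1 = 32 each, +1 to first 0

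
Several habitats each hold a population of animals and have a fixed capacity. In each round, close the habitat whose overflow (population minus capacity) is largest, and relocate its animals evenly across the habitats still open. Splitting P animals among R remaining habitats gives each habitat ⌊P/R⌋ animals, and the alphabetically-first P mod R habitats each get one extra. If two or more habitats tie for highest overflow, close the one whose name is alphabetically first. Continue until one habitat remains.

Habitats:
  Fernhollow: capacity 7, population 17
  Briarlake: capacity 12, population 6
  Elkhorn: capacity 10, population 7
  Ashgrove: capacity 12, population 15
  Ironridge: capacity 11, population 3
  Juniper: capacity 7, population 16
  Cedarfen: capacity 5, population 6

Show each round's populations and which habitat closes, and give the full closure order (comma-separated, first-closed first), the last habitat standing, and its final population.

Round 1: Ashgrove=15 Briarlake=6 Cedarfen=6 Elkhorn=7 Fernhollow=17 Ironridge=3 Juniper=16 → close Fernhollow (overflow 10)
  17÷6 = 2 each, +1 to first 5
Round 2: Ashgrove=18 Briarlake=9 Cedarfen=9 Elkhorn=10 Ironridge=6 Juniper=18 → close Juniper (overflow 11)
  18÷5 = 3 each, +1 to first 3
Round 3: Ashgrove=22 Briarlake=13 Cedarfen=13 Elkhorn=13 Ironridge=9 → close Ashgrove (overflow 10)
  22÷4 = 5 each, +1 to first 2
Round 4: Briarlake=19 Cedarfen=19 Elkhorn=18 Ironridge=14 → close Cedarfen (overflow 14)
  19÷3 = 6 each, +1 to first 1
Round 5: Briarlake=26 Elkhorn=24 Ironridge=20 → close Briarlake (overflow 14)
  26÷2 = 13 each, +1 to first 0
Round 6: Elkhorn=37 Ironridge=33 → close Elkhorn (overflow 27)
  37÷1 = 37 each, +1 to first 0

Closure order: Fernhollow, Juniper, Ashgrove, Cedarfen, Briarlake, Elkhorn
Last habitat: Ironridge with 70 animals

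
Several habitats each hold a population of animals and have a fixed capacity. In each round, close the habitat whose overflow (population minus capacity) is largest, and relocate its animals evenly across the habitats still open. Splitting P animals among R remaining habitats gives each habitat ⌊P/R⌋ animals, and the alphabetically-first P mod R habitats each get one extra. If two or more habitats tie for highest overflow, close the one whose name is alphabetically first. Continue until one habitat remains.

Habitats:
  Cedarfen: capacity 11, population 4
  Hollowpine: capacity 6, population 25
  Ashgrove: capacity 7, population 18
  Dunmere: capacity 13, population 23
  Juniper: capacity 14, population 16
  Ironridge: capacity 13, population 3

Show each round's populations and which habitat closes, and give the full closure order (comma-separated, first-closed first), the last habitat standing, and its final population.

Closure order: Hollowpine, Ashgrove, Dunmere, Juniper, Cedarfen
Last habitat: Ironridge with 89 animals

Round 1: Ashgrove=18 Cedarfen=4 Dunmere=23 Hollowpine=25 Ironridge=3 Juniper=16 → close Hollowpine (overflow 19)
  25÷5 = 5 each, +1 to first 0
Round 2: Ashgrove=23 Cedarfen=9 Dunmere=28 Ironridge=8 Juniper=21 → close Ashgrove (overflow 16)
  23÷4 = 5 each, +1 to first 3
Round 3: Cedarfen=15 Dunmere=34 Ironridge=14 Juniper=26 → close Dunmere (overflow 21)
  34÷3 = 11 each, +1 to first 1
Round 4: Cedarfen=27 Ironridge=25 Juniper=37 → close Juniper (overflow 23)
  37÷2 = 18 each, +1 to first 1
Round 5: Cedarfen=46 Ironridge=43 → close Cedarfen (overflow 35)
  46÷1 = 46 each, +1 to first 0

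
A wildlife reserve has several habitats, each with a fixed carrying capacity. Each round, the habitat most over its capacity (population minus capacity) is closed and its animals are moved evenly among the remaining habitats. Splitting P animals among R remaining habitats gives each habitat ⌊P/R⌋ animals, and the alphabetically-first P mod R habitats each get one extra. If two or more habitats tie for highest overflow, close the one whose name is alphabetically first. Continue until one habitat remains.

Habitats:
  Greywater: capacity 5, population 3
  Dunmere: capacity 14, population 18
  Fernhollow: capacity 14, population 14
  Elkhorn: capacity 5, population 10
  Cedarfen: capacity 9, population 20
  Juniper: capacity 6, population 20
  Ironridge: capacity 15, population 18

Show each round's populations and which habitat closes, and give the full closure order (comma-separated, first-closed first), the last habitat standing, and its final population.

Closure order: Juniper, Cedarfen, Dunmere, Elkhorn, Fernhollow, Ironridge
Last habitat: Greywater with 103 animals

Round 1: Cedarfen=20 Dunmere=18 Elkhorn=10 Fernhollow=14 Greywater=3 Ironridge=18 Juniper=20 → close Juniper (overflow 14)
  20÷6 = 3 each, +1 to first 2
Round 2: Cedarfen=24 Dunmere=22 Elkhorn=13 Fernhollow=17 Greywater=6 Ironridge=21 → close Cedarfen (overflow 15)
  24÷5 = 4 each, +1 to first 4
Round 3: Dunmere=27 Elkhorn=18 Fernhollow=22 Greywater=11 Ironridge=25 → close Dunmere (overflow 13)
  27÷4 = 6 each, +1 to first 3
Round 4: Elkhorn=25 Fernhollow=29 Greywater=18 Ironridge=31 → close Elkhorn (overflow 20)
  25÷3 = 8 each, +1 to first 1
Round 5: Fernhollow=38 Greywater=26 Ironridge=39 → close Fernhollow (overflow 24)
  38÷2 = 19 each, +1 to first 0
Round 6: Greywater=45 Ironridge=58 → close Ironridge (overflow 43)
  58÷1 = 58 each, +1 to first 0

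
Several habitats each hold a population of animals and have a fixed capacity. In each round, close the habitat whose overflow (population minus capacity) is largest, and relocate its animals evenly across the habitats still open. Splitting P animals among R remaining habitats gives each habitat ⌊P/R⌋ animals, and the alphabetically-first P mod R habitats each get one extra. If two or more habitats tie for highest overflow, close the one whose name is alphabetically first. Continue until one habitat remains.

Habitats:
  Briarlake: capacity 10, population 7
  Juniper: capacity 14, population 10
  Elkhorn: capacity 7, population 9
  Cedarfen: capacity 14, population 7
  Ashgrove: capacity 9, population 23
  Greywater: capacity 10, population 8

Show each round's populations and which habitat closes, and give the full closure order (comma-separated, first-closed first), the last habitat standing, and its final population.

Closure order: Ashgrove, Elkhorn, Briarlake, Greywater, Cedarfen
Last habitat: Juniper with 64 animals

Round 1: Ashgrove=23 Briarlake=7 Cedarfen=7 Elkhorn=9 Greywater=8 Juniper=10 → close Ashgrove (overflow 14)
  23÷5 = 4 each, +1 to first 3
Round 2: Briarlake=12 Cedarfen=12 Elkhorn=14 Greywater=12 Juniper=14 → close Elkhorn (overflow 7)
  14÷4 = 3 each, +1 to first 2
Round 3: Briarlake=16 Cedarfen=16 Greywater=15 Juniper=17 → close Briarlake (overflow 6)
  16÷3 = 5 each, +1 to first 1
Round 4: Cedarfen=22 Greywater=20 Juniper=22 → close Greywater (overflow 10)
  20÷2 = 10 each, +1 to first 0
Round 5: Cedarfen=32 Juniper=32 → close Cedarfen (overflow 18)
  32÷1 = 32 each, +1 to first 0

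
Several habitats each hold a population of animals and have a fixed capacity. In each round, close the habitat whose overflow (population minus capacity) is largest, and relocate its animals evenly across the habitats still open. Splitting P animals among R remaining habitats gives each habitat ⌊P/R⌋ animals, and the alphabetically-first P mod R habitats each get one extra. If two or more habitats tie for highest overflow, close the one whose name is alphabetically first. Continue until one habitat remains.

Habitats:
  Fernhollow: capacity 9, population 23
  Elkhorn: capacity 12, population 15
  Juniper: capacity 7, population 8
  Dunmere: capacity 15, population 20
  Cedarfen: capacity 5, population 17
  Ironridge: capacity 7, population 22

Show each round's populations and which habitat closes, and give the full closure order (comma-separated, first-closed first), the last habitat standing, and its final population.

Closure order: Ironridge, Fernhollow, Cedarfen, Dunmere, Elkhorn
Last habitat: Juniper with 105 animals

Round 1: Cedarfen=17 Dunmere=20 Elkhorn=15 Fernhollow=23 Ironridge=22 Juniper=8 → close Ironridge (overflow 15)
  22÷5 = 4 each, +1 to first 2
Round 2: Cedarfen=22 Dunmere=25 Elkhorn=19 Fernhollow=27 Juniper=12 → close Fernhollow (overflow 18)
  27÷4 = 6 each, +1 to first 3
Round 3: Cedarfen=29 Dunmere=32 Elkhorn=26 Juniper=18 → close Cedarfen (overflow 24)
  29÷3 = 9 each, +1 to first 2
Round 4: Dunmere=42 Elkhorn=36 Juniper=27 → close Dunmere (overflow 27)
  42÷2 = 21 each, +1 to first 0
Round 5: Elkhorn=57 Juniper=48 → close Elkhorn (overflow 45)
  57÷1 = 57 each, +1 to first 0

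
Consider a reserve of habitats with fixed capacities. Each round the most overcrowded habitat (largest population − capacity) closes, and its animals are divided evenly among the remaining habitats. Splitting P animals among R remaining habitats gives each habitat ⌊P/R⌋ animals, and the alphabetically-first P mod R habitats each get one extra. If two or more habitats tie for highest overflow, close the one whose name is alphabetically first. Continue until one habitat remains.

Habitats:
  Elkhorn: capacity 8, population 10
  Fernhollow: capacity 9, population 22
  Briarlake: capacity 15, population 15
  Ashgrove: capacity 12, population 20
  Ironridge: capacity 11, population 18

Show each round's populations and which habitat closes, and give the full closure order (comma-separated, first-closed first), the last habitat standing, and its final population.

Closure order: Fernhollow, Ashgrove, Ironridge, Briarlake
Last habitat: Elkhorn with 85 animals

Round 1: Ashgrove=20 Briarlake=15 Elkhorn=10 Fernhollow=22 Ironridge=18 → close Fernhollow (overflow 13)
  22÷4 = 5 each, +1 to first 2
Round 2: Ashgrove=26 Briarlake=21 Elkhorn=15 Ironridge=23 → close Ashgrove (overflow 14)
  26÷3 = 8 each, +1 to first 2
Round 3: Briarlake=30 Elkhorn=24 Ironridge=31 → close Ironridge (overflow 20)
  31÷2 = 15 each, +1 to first 1
Round 4: Briarlake=46 Elkhorn=39 → close Briarlake (overflow 31)
  46÷1 = 46 each, +1 to first 0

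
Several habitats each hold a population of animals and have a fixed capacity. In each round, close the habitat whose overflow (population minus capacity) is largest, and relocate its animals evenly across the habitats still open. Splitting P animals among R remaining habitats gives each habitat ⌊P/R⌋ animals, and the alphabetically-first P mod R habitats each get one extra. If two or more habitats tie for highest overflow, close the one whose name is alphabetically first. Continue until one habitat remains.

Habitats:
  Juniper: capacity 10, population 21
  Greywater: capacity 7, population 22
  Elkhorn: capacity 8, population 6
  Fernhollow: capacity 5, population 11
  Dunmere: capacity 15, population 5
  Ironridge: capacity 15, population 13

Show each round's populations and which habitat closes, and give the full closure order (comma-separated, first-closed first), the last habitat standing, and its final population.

Closure order: Greywater, Juniper, Fernhollow, Elkhorn, Ironridge
Last habitat: Dunmere with 78 animals

Round 1: Dunmere=5 Elkhorn=6 Fernhollow=11 Greywater=22 Ironridge=13 Juniper=21 → close Greywater (overflow 15)
  22÷5 = 4 each, +1 to first 2
Round 2: Dunmere=10 Elkhorn=11 Fernhollow=15 Ironridge=17 Juniper=25 → close Juniper (overflow 15)
  25÷4 = 6 each, +1 to first 1
Round 3: Dunmere=17 Elkhorn=17 Fernhollow=21 Ironridge=23 → close Fernhollow (overflow 16)
  21÷3 = 7 each, +1 to first 0
Round 4: Dunmere=24 Elkhorn=24 Ironridge=30 → close Elkhorn (overflow 16)
  24÷2 = 12 each, +1 to first 0
Round 5: Dunmere=36 Ironridge=42 → close Ironridge (overflow 27)
  42÷1 = 42 each, +1 to first 0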